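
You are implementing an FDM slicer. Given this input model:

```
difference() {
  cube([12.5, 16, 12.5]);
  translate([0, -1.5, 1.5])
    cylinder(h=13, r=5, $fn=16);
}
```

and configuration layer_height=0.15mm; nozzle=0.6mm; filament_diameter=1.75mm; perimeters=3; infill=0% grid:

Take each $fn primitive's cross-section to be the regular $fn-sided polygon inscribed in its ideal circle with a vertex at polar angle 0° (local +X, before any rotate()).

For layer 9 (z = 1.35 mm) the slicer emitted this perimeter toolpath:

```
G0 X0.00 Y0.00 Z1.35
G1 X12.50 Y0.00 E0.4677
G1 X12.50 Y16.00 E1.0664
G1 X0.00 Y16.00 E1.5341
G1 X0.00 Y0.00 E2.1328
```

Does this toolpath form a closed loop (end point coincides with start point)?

Start point (G0): (0.00, 0.00). End point (last G1): the path returns to the start — closed.

yes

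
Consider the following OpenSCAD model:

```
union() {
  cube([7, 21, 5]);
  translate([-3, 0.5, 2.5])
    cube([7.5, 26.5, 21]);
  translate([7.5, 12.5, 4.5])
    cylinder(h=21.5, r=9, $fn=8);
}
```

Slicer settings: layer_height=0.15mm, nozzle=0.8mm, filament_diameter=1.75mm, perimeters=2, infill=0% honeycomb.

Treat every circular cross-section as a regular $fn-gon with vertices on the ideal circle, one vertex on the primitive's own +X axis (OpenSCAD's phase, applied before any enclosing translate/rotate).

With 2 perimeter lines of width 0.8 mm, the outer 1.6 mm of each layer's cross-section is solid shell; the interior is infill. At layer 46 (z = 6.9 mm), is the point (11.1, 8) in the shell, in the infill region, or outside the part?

infill

At z = 6.9 mm: the cube does not reach this height (z outside [0, 5]); the cube at (-3, 0.5) is present — its section is the full 7.5×26.5 rectangle; the r=9 cylinder at (7.5, 12.5) contributes a regular 8-gon of circumradius 9; Merging all regions: the regions partially overlap (shared area 64.28 mm²), so overlapping operands fuse into one piece — 1 connected region. Overall, the cross-section is a single solid region. The nearest boundary edge runs (13.86, 6.14)→(7.50, 3.50); distance from the point to it = 2.78 mm. The point is inside the cross-section and 2.78 mm from the nearest boundary — more than the 1.6 mm shell width (2 × 0.8), so it's in the infill interior.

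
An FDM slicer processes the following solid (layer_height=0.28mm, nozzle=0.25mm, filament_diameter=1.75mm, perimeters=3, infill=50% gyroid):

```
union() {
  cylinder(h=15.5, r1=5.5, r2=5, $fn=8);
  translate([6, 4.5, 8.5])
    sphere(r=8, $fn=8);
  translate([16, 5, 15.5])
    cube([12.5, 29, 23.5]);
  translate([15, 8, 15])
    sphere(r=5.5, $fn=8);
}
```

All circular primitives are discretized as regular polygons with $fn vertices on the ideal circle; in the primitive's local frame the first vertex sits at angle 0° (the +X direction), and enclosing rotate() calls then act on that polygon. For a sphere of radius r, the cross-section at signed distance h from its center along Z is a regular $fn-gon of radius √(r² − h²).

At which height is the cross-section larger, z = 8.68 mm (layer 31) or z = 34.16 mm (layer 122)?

layer 122 (z = 34.16 mm)

Layer 31 (z = 8.68): the cone (r1=5.5→r2=5) has section circumradius 5.220 here — a regular 8-gon (area = (8/2)·5.220²·sin(360°/8) = 77.07 mm²); the r=8 sphere at (6, 4.5) contributes a regular 8-gon of circumradius √(8²−0.18²) = 7.998 (area = (8/2)·7.998²·sin(360°/8) = 180.93 mm²); the cube at (16, 5) is not intersected at this z (z outside [15.5, 39]); the sphere at (15, 8) is absent (|z−center|=6.320 > r=5.5); Combining (union): the regions partially overlap — summed areas 258.00 mm² minus the doubly-counted overlap 33.73 mm² gives 224.27 mm² — area = 224.27 mm². So its area = 224.27 mm². Layer 122 (z = 34.16): the cone is not intersected at this z (z outside [0, 15.5]); the sphere at (6, 4.5) does not reach this height (|z−center|=25.660 > r=8); the cube at (16, 5) (footprint 12.5×29) is included at this height (area 362.50 mm²); the sphere at (15, 8) is absent (|z−center|=19.160 > r=5.5); Taking the union: only the 12.5×29 cube at (16, 5) is present, so the union is just that shape — area = 362.50 mm². So its area = 362.50 mm². Layer 122 is larger (362.50 vs 224.27 mm²).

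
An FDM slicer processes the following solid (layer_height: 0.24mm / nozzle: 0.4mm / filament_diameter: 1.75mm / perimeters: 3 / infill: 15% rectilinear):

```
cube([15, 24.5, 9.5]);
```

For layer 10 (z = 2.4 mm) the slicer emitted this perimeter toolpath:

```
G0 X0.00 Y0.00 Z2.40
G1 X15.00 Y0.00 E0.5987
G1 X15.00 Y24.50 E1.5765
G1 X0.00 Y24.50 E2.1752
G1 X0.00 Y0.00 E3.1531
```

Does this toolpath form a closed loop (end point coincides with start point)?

yes

Start point (G0): (0.00, 0.00). End point (last G1): the path returns to the start — closed.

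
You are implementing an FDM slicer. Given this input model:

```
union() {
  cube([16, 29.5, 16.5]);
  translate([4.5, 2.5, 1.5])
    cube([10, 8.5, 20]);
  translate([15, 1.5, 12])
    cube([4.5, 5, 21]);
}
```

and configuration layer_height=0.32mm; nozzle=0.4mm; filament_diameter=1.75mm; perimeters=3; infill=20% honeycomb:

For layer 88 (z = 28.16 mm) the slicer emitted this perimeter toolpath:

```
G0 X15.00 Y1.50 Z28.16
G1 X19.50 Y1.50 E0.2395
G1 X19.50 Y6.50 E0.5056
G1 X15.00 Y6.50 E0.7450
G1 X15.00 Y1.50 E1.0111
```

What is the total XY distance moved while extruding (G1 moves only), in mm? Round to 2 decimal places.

19.00 mm

Sum the Euclidean lengths of each G1 segment: total = 19.00 mm.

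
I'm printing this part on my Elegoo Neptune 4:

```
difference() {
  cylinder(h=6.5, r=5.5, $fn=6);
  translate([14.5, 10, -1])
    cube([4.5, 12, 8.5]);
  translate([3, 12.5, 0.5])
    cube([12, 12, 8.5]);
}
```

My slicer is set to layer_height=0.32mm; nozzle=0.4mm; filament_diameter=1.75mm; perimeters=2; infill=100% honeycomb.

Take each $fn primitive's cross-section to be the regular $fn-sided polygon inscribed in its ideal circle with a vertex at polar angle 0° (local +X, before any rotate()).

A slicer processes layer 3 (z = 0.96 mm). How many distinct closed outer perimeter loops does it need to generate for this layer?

At z = 0.96 mm: the r=5.5 cylinder contributes a regular 6-gon of circumradius 5.5; the cube at (14.5, 10) (footprint 4.5×12) is included at this height; the 12×12 cube at (3, 12.5) contributes its full rectangle; After the difference (first − rest): starting from the r=5.5 cylinder, the 4.5×12 cube at (14.5, 10) misses the remaining region (no effect); the 12×12 cube at (3, 12.5) misses the remaining region (no effect) — 1 connected region. The result has 1 disconnected region.

1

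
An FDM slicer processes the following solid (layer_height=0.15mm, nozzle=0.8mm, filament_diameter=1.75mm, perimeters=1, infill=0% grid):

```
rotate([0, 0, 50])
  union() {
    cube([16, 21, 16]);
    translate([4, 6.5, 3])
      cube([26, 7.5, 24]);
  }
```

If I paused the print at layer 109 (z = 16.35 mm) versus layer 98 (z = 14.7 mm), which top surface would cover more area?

layer 98 (z = 14.7 mm)

Layer 109 (z = 16.35): the cube is not intersected at this z (z outside [0, 16]); the cube at (4, 6.5) (footprint 26×7.5) is included at this height (area 195.00 mm²); Taking the union: only the 26×7.5 cube at (4, 6.5) is present, so the union is just that shape — area = 195.00 mm²; (whole slice rotated 50° about Z — lengths, areas and connectivity unchanged). So its area = 195.00 mm². Layer 98 (z = 14.7): the cube is present — its section is the full 16×21 rectangle (area 336.00 mm²); the cube at (4, 6.5) is present — its section is the full 26×7.5 rectangle (area 195.00 mm²); Combining (union): the regions partially overlap — summed areas 531.00 mm² minus the doubly-counted overlap 90.00 mm² gives 441.00 mm² — area = 441.00 mm²; (rotated 50° about Z; rotation is an isometry so areas/perimeters/island counts are preserved). So its area = 441.00 mm². Layer 98 is larger (441.00 vs 195.00 mm²).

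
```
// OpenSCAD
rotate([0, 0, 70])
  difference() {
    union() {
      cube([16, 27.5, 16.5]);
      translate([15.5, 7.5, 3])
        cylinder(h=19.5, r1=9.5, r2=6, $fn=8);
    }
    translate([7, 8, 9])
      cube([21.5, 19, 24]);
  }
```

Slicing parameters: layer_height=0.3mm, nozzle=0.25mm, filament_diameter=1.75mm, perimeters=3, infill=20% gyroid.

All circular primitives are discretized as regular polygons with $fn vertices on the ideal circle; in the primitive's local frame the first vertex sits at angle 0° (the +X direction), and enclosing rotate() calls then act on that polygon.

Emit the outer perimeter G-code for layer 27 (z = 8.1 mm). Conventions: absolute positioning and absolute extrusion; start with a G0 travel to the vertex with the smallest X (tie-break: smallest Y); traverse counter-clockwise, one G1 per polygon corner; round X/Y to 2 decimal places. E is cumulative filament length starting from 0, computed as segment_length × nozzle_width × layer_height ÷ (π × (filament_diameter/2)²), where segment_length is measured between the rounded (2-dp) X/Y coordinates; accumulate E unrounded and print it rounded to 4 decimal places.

G0 X-25.84 Y9.41 Z8.10
G1 X0.00 Y0.00 E0.8575
G1 X4.41 Y12.10 E1.2591
G1 X6.32 Y14.19 E1.3473
G1 X6.03 Y20.76 E1.5524
G1 X1.19 Y25.20 E1.7572
G1 X-5.37 Y24.91 E1.9620
G1 X-9.45 Y20.47 E2.1500
G1 X-20.37 Y24.44 E2.5123
G1 X-25.84 Y9.41 E3.0110

At z = 8.1 mm: the cube is present — its section is the full 16×27.5 rectangle; the cone at (15.5, 7.5) (r1=9.5→r2=6) has section circumradius 8.585 here — a regular 8-gon; Taking the union: the regions partially overlap (shared area 110.79 mm²), so overlapping operands fuse into one piece — 1 connected region; the cube at (7, 8) does not reach this height (z outside [9, 33]); After the difference (first − rest): none of the subtracted shapes is present at this height, so the result so far is unchanged — 1 connected region; (whole slice rotated 70° about Z — lengths, areas and connectivity unchanged). The outline is a single polygon with 9 vertices. Extrusion per mm of travel: 0.25 × 0.3 / (π × 0.875²) = 0.031181. Accumulating E over each segment gives final E = 3.0110.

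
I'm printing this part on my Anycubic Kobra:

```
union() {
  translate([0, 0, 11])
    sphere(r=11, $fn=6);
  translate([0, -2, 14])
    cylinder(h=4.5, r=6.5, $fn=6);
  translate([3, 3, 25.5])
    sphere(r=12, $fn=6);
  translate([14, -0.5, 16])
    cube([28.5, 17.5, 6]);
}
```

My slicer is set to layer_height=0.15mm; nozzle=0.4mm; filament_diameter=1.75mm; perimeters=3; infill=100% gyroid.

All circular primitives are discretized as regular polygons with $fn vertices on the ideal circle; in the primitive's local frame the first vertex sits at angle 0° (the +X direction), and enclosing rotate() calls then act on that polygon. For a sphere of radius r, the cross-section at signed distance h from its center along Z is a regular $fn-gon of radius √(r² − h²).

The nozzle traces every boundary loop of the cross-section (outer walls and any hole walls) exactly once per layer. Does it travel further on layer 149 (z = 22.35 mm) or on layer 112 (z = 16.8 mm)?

Layer 149 (z = 22.35): the sphere does not reach this height (|z−center|=11.350 > r=11); the cylinder at (0, -2) is not intersected at this z (z outside [14, 18.5]); the r=12 sphere at (3, 3) slices to a regular 6-gon of circumradius 11.579 (√(r²−h²) with h=3.15 from center) (perimeter = 2·6·11.579·sin(180°/6) = 69.48 mm); the cube at (14, -0.5) is not intersected at this z (z outside [16, 22]); Merging all regions: only the r=12 sphere at (3, 3) is present, so the union is just that shape — boundary = 69.48 mm. So its perimeter = 69.48 mm. Layer 112 (z = 16.8): the r=11 sphere slices to a regular 6-gon of circumradius 9.347 (√(r²−h²) with h=5.8 from center) (perimeter = 2·6·9.347·sin(180°/6) = 56.08 mm); the r=6.5 cylinder at (0, -2) contributes a regular 6-gon of circumradius 6.5 (perimeter = 2·6·6.500·sin(180°/6) = 39.00 mm); the r=12 sphere at (3, 3) slices to a regular 6-gon of circumradius 8.265 (√(r²−h²) with h=8.7 from center) (perimeter = 2·6·8.265·sin(180°/6) = 49.59 mm); the 28.5×17.5 cube at (14, -0.5) contributes its full rectangle (perimeter 92.00 mm); Merging all regions: the regions partially overlap (shared area 242.61 mm²), so the edge portions inside another operand are dropped and the merged outline is re-measured after clipping — boundary = 154.30 mm. So its perimeter = 154.30 mm. Layer 112 is larger (154.30 vs 69.48 mm).

layer 112 (z = 16.8 mm)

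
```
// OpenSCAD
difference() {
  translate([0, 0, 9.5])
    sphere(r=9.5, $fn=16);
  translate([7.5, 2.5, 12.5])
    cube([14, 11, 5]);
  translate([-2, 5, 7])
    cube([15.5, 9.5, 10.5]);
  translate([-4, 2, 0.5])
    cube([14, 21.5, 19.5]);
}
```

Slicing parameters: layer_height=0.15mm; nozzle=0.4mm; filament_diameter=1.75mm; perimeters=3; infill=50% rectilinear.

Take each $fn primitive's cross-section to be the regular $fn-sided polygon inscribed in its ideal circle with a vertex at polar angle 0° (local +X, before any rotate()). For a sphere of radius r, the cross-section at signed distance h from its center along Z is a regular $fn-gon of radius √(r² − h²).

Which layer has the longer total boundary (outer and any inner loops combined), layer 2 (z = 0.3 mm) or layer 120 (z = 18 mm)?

layer 120 (z = 18 mm)

Layer 2 (z = 0.3): the sphere: section is a regular 16-gon, circumradius = √(r²−h²) = √(9.5²−9.2²) = 2.369 (perimeter = 2·16·2.369·sin(180°/16) = 14.79 mm); the cube at (7.5, 2.5) does not reach this height (z outside [12.5, 17.5]); the cube at (-2, 5) is not intersected at this z (z outside [7, 17.5]); the cube at (-4, 2) is not intersected at this z (z outside [0.5, 20]); Taking the first minus the rest: none of the subtracted shapes is present at this height, so the r=9.5 sphere is unchanged — boundary = 14.79 mm. So its perimeter = 14.79 mm. Layer 120 (z = 18): the r=9.5 sphere slices to a regular 16-gon of circumradius 4.243 (√(r²−h²) with h=8.5 from center) (perimeter = 2·16·4.243·sin(180°/16) = 26.49 mm); the cube at (7.5, 2.5) does not reach this height (z outside [12.5, 17.5]); the cube at (-2, 5) is not intersected at this z (z outside [7, 17.5]); the 14×21.5 cube at (-4, 2) contributes its full rectangle (perimeter 71.00 mm); After the difference (first − rest): starting from the r=9.5 sphere, the 14×21.5 cube at (-4, 2) partially overlaps it — only the 11.44 mm² overlap (of its 301.00 mm²) is removed, clipping the outline — boundary = 24.80 mm. So its perimeter = 24.80 mm. Layer 120 is larger (24.80 vs 14.79 mm).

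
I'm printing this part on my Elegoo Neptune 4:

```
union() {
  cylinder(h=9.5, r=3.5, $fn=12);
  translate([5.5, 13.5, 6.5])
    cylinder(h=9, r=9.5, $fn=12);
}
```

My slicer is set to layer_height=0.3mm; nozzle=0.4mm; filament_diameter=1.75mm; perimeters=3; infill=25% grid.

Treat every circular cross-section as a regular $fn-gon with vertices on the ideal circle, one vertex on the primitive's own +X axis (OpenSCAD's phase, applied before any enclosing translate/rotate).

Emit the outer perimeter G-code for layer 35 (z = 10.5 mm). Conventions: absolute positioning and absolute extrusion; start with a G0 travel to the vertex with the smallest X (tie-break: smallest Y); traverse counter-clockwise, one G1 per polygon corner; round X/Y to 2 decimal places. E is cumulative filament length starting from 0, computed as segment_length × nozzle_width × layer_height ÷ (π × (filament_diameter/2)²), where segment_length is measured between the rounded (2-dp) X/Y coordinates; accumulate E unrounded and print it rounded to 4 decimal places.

At z = 10.5 mm: the cylinder is absent (z outside [0, 9.5]); the r=9.5 cylinder at (5.5, 13.5) gives a regular 12-gon of circumradius 9.5 (constant along its height); Combining (union): only the r=9.5 cylinder at (5.5, 13.5) is present, so the union is just that shape — 1 connected region. The outline is a single polygon with 12 vertices. Extrusion per mm of travel: 0.4 × 0.3 / (π × 0.875²) = 0.049890. Accumulating E over each segment gives final E = 2.9446.

G0 X-4.00 Y13.50 Z10.50
G1 X-2.73 Y8.75 E0.2453
G1 X0.75 Y5.27 E0.4908
G1 X5.50 Y4.00 E0.7361
G1 X10.25 Y5.27 E0.9814
G1 X13.73 Y8.75 E1.2270
G1 X15.00 Y13.50 E1.4723
G1 X13.73 Y18.25 E1.7176
G1 X10.25 Y21.73 E1.9631
G1 X5.50 Y23.00 E2.2084
G1 X0.75 Y21.73 E2.4537
G1 X-2.73 Y18.25 E2.6992
G1 X-4.00 Y13.50 E2.9446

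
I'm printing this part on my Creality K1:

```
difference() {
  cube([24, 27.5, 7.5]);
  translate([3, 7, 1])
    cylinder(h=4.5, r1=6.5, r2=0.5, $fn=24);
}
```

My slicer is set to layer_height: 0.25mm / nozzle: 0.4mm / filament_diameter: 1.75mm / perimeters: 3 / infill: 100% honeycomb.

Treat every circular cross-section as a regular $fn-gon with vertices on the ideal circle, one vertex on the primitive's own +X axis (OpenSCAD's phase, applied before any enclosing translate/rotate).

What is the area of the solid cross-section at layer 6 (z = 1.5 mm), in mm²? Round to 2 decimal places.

At z = 1.5 mm: the cube (footprint 24×27.5) is included at this height (area 660.00 mm²); the cone at (3, 7) (r1=6.5→r2=0.5) has section circumradius 5.833 here — a regular 24-gon (area = (24/2)·5.833²·sin(360°/24) = 105.68 mm²); After the difference (first − rest): starting from the 24×27.5 cube (660.00 mm²), the cone at (3, 7) partially overlaps it — only the 86.03 mm² overlap (of its 105.68 mm²) is removed, clipping the outline — area = 573.97 mm². Overall, the cross-section is a single solid region. Net area = 573.97 mm².

573.97 mm²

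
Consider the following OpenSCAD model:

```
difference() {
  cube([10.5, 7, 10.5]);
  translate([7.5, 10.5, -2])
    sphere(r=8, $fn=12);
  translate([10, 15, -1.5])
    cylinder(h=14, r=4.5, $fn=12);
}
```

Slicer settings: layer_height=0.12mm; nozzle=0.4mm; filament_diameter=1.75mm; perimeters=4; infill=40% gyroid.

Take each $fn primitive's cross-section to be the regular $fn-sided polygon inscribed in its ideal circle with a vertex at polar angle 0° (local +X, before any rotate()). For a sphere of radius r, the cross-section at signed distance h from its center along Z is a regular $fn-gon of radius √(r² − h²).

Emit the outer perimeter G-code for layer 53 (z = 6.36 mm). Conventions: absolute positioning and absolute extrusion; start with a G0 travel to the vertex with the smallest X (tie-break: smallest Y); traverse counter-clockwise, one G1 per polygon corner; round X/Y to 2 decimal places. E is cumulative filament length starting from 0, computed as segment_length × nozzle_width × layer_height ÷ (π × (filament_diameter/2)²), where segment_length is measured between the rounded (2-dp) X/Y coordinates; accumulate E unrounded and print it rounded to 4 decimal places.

G0 X0.00 Y0.00 Z6.36
G1 X10.50 Y0.00 E0.2095
G1 X10.50 Y7.00 E0.3492
G1 X0.00 Y7.00 E0.5588
G1 X0.00 Y0.00 E0.6985

At z = 6.36 mm: the cube (footprint 10.5×7) is included at this height; the sphere at (7.5, 10.5) does not reach this height (|z−center|=8.360 > r=8); the r=4.5 cylinder at (10, 15) gives a regular 12-gon of circumradius 4.5 (constant along its height); Taking the first minus the rest: starting from the 10.5×7 cube, the r=4.5 cylinder at (10, 15) misses the remaining region (no effect) — 1 connected region. The outline is a single polygon with 4 vertices. Extrusion per mm of travel: 0.4 × 0.12 / (π × 0.875²) = 0.019956. Accumulating E over each segment gives final E = 0.6985.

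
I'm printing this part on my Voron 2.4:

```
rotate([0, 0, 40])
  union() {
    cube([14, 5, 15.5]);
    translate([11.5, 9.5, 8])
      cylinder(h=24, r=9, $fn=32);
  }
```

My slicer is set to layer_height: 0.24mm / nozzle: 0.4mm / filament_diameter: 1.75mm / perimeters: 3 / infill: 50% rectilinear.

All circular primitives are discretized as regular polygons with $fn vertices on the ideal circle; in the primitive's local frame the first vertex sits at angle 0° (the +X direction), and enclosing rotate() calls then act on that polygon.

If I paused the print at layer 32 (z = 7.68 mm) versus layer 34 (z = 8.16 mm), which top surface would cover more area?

layer 34 (z = 8.16 mm)

Layer 32 (z = 7.68): the cube (footprint 14×5) is included at this height (area 70.00 mm²); the cylinder at (11.5, 9.5) does not reach this height (z outside [8, 32]); Combining (union): only the 14×5 cube is present, so the union is just that shape — area = 70.00 mm²; (whole slice rotated 40° about Z — lengths, areas and connectivity unchanged). So its area = 70.00 mm². Layer 34 (z = 8.16): the cube is present — its section is the full 14×5 rectangle (area 70.00 mm²); the r=9 cylinder at (11.5, 9.5) gives a regular 32-gon of circumradius 9 (constant along its height) (area = (32/2)·9.000²·sin(360°/32) = 252.84 mm²); Taking the union: the regions partially overlap — summed areas 322.84 mm² minus the doubly-counted overlap 35.49 mm² gives 287.34 mm² — area = 287.34 mm²; (whole slice rotated 40° about Z — lengths, areas and connectivity unchanged). So its area = 287.34 mm². Layer 34 is larger (287.34 vs 70.00 mm²).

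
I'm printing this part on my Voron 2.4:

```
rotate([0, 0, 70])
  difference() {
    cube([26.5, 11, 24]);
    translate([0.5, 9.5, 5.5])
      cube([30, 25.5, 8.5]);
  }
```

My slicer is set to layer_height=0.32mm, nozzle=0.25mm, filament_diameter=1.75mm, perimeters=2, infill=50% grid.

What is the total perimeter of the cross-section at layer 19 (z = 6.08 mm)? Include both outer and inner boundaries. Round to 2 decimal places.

75.00 mm

At z = 6.08 mm: the cube (footprint 26.5×11) is included at this height (perimeter 75.00 mm); the cube at (0.5, 9.5) (footprint 30×25.5) is included at this height (perimeter 111.00 mm); Subtracting the remaining from the first: starting from the 26.5×11 cube, the 30×25.5 cube at (0.5, 9.5) partially overlaps it — only the 39.00 mm² overlap (of its 765.00 mm²) is removed, clipping the outline — boundary = 75.00 mm; (whole slice rotated 70° about Z — lengths, areas and connectivity unchanged). Overall, the cross-section is a single solid region. Total boundary length (outer) = 75.00 mm.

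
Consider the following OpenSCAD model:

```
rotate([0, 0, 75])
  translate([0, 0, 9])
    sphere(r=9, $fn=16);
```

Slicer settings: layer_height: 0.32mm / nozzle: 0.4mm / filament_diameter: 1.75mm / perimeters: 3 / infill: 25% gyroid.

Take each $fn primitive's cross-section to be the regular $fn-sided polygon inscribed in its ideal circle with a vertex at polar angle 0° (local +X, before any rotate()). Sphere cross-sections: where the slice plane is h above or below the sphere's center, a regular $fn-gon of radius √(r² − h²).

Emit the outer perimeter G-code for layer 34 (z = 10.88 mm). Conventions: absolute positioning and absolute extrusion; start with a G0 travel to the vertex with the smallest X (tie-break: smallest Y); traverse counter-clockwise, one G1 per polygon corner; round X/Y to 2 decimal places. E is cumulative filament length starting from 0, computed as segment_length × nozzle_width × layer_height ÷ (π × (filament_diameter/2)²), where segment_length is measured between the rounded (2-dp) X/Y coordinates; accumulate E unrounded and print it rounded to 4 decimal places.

At z = 10.88 mm: the r=9 sphere slices to a regular 16-gon of circumradius 8.801 (√(r²−h²) with h=1.88 from center); (rotated 75° about Z; rotation is an isometry so areas/perimeters/island counts are preserved). The outline is a single polygon with 16 vertices. Extrusion per mm of travel: 0.4 × 0.32 / (π × 0.875²) = 0.053216. Accumulating E over each segment gives final E = 2.9240.

G0 X-8.73 Y-1.15 Z10.88
G1 X-7.62 Y-4.40 E0.1828
G1 X-5.36 Y-6.98 E0.3653
G1 X-2.28 Y-8.50 E0.5481
G1 X1.15 Y-8.73 E0.7310
G1 X4.40 Y-7.62 E0.9138
G1 X6.98 Y-5.36 E1.0963
G1 X8.50 Y-2.28 E1.2791
G1 X8.73 Y1.15 E1.4620
G1 X7.62 Y4.40 E1.6448
G1 X5.36 Y6.98 E1.8273
G1 X2.28 Y8.50 E2.0101
G1 X-1.15 Y8.73 E2.1930
G1 X-4.40 Y7.62 E2.3758
G1 X-6.98 Y5.36 E2.5583
G1 X-8.50 Y2.28 E2.7411
G1 X-8.73 Y-1.15 E2.9240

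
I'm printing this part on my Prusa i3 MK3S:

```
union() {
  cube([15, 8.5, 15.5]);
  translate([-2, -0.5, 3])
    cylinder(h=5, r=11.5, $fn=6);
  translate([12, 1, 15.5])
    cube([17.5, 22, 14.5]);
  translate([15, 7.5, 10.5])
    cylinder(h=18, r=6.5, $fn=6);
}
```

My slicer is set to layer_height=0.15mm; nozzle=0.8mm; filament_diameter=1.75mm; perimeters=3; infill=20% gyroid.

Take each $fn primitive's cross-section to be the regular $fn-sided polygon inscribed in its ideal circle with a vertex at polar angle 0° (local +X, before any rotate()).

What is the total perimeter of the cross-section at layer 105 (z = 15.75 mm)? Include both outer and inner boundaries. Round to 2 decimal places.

81.24 mm

At z = 15.75 mm: the cube does not reach this height (z outside [0, 15.5]); the cylinder at (-2, -0.5) is absent (z outside [3, 8]); the 17.5×22 cube at (12, 1) contributes its full rectangle (perimeter 79.00 mm); the cylinder at (15, 7.5): section is a regular 6-gon, circumradius r=6.5 (perimeter = 2·6·6.500·sin(180°/6) = 39.00 mm); Combining (union): the regions partially overlap (shared area 88.66 mm²), so the edge portions inside another operand are dropped and the merged outline is re-measured after clipping — boundary = 81.24 mm. Overall, the cross-section is a single solid region. Total boundary length (outer) = 81.24 mm.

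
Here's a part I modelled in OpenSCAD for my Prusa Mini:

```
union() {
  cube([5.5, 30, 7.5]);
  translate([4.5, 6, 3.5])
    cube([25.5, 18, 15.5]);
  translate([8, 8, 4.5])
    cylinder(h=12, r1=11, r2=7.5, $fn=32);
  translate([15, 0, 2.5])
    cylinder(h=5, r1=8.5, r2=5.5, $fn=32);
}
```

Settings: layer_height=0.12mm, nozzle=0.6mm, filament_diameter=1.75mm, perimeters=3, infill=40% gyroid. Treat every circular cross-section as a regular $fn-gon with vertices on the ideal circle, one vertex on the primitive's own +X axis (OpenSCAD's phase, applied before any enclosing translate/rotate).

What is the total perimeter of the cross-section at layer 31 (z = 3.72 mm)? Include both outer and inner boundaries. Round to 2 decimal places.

148.40 mm

At z = 3.72 mm: the 5.5×30 cube contributes its full rectangle (perimeter 71.00 mm); the cube at (4.5, 6) is present — its section is the full 25.5×18 rectangle (perimeter 87.00 mm); the cone at (8, 8) is not intersected at this z (z outside [4.5, 16.5]); the cone at (15, 0) (r1=8.5→r2=5.5) has section circumradius 7.768 here — a regular 32-gon (perimeter = 2·32·7.768·sin(180°/32) = 48.73 mm); Merging all regions: the regions partially overlap (shared area 29.66 mm²), so the edge portions inside another operand are dropped and the merged outline is re-measured after clipping — boundary = 148.40 mm. Overall, the cross-section is a single solid region. Total boundary length (outer) = 148.40 mm.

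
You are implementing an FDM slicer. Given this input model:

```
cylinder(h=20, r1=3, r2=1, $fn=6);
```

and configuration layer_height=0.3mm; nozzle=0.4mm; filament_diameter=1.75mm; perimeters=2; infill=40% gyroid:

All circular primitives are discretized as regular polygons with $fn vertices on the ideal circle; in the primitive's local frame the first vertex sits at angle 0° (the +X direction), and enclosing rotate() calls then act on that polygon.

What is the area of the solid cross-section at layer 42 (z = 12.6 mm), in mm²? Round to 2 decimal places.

At z = 12.6 mm: the cone contributes a regular 6-gon of circumradius 1.740 (interpolated between r1=3 and r2=1 at t=0.630) (area = (6/2)·1.740²·sin(360°/6) = 7.87 mm²). Overall, the cross-section is a single solid region. Net area = 7.87 mm².

7.87 mm²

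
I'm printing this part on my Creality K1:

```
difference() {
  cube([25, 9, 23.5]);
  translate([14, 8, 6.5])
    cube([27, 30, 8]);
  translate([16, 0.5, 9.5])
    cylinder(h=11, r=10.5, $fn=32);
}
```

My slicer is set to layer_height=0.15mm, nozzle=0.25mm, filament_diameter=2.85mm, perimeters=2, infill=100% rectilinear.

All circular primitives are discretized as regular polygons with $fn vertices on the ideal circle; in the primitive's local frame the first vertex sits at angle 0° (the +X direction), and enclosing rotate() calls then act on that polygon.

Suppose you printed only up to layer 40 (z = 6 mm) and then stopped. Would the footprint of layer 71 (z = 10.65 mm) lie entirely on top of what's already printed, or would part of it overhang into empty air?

Compare the two slices. At z = 6: the cube (footprint 25×9) is included at this height (area 225.00 mm²); the cube at (14, 8) does not reach this height (z outside [6.5, 14.5]); the cylinder at (16, 0.5) is absent (z outside [9.5, 20.5]); Taking the first minus the rest: none of the subtracted shapes is present at this height, so the 25×9 cube is unchanged — area = 225.00 mm². At z = 10.65: the cube is present — its section is the full 25×9 rectangle (area 225.00 mm²); the cube at (14, 8) is present — its section is the full 27×30 rectangle (area 810.00 mm²); the r=10.5 cylinder at (16, 0.5) contributes a regular 32-gon of circumradius 10.5 (area = (32/2)·10.500²·sin(360°/32) = 344.14 mm²); Subtracting the remaining from the first: starting from the 25×9 cube (225.00 mm²), the 27×30 cube at (14, 8) partially overlaps it — only the 11.00 mm² overlap (of its 810.00 mm²) is removed, clipping the outline; the r=10.5 cylinder at (16, 0.5) partially overlaps it — only the 151.44 mm² overlap (of its 344.14 mm²) is removed, clipping the outline — area = 62.56 mm². Checking containment: the cross-section at z = 10.65 is a subset of the cross-section at z = 6.

entirely on top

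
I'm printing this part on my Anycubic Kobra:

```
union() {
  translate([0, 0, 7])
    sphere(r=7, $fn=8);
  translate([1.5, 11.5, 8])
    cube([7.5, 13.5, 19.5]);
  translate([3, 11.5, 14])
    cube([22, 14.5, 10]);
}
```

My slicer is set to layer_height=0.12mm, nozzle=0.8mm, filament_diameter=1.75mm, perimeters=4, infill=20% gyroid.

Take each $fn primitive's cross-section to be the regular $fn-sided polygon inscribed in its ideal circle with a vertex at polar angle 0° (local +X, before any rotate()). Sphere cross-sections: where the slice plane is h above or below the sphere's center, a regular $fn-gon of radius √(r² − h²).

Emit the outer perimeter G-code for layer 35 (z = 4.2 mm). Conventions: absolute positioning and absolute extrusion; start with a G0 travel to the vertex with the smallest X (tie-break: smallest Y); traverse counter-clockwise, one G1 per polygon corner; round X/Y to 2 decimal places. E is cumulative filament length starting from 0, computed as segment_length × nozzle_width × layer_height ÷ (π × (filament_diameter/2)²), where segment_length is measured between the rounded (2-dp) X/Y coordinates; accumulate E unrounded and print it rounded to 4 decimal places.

G0 X-6.42 Y0.00 Z4.20
G1 X-4.54 Y-4.54 E0.1961
G1 X0.00 Y-6.42 E0.3922
G1 X4.54 Y-4.54 E0.5884
G1 X6.42 Y0.00 E0.7845
G1 X4.54 Y4.54 E0.9806
G1 X0.00 Y6.42 E1.1767
G1 X-4.54 Y4.54 E1.3729
G1 X-6.42 Y0.00 E1.5690

At z = 4.2 mm: the sphere: section is a regular 8-gon, circumradius = √(r²−h²) = √(7²−2.8²) = 6.416; the cube at (1.5, 11.5) is not intersected at this z (z outside [8, 27.5]); the cube at (3, 11.5) does not reach this height (z outside [14, 24]); Merging all regions: only the r=7 sphere is present, so the union is just that shape — 1 connected region. The outline is a single polygon with 8 vertices. Extrusion per mm of travel: 0.8 × 0.12 / (π × 0.875²) = 0.039912. Accumulating E over each segment gives final E = 1.5690.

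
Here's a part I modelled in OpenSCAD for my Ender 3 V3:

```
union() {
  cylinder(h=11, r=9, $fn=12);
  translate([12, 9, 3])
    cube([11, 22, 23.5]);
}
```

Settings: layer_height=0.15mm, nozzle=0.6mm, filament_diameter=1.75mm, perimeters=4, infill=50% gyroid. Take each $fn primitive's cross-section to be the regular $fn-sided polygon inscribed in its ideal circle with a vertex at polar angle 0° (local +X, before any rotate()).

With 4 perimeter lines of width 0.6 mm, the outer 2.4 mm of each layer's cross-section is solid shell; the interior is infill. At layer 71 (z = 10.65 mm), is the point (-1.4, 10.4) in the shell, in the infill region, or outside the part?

At z = 10.65 mm: the cylinder: section is a regular 12-gon, circumradius r=9; the cube at (12, 9) is present — its section is the full 11×22 rectangle; Merging all regions: the 2 present regions are separate (no shared area or edge), so areas and boundary lengths simply add and each stays a separate island — 2 connected regions. Overall, the cross-section has 2 separate islands. The nearest boundary edge runs (-4.50, 7.79)→(0.00, 9.00); distance from the point to it = 1.71 mm. The point is not inside any of the regions above, so it lies outside the cross-section (1.71 mm from the nearest boundary).

outside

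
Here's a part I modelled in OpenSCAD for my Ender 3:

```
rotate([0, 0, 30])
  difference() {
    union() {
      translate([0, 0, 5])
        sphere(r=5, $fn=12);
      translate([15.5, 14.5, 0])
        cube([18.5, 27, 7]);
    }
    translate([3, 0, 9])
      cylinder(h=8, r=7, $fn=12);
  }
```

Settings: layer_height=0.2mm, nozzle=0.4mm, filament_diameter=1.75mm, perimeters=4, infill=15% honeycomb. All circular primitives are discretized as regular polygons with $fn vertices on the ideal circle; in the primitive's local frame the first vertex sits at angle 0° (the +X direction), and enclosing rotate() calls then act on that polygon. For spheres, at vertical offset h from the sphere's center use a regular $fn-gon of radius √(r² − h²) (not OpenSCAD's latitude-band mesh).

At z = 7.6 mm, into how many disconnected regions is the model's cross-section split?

1

At z = 7.6 mm: the sphere: section is a regular 12-gon, circumradius = √(r²−h²) = √(5²−2.6²) = 4.271; the cube at (15.5, 14.5) does not reach this height (z outside [0, 7]); Taking the union: only the r=5 sphere is present, so the union is just that shape — 1 connected region; the cylinder at (3, 0) is absent (z outside [9, 17]); After the difference (first − rest): none of the subtracted shapes is present at this height, so that combined region is unchanged — 1 connected region; (rotated 30° about Z; rotation is an isometry so areas/perimeters/island counts are preserved). The result has 1 disconnected region.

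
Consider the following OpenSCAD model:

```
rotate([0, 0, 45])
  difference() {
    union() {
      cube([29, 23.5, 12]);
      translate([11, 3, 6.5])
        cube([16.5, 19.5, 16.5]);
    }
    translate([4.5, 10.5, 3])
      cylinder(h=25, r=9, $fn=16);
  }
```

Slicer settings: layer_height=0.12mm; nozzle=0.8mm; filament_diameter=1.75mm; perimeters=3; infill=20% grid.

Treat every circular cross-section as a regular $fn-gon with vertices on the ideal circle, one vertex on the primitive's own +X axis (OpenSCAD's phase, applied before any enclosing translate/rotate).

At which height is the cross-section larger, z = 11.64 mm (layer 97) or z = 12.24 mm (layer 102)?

Layer 97 (z = 11.64): the cube (footprint 29×23.5) is included at this height (area 681.50 mm²); the cube at (11, 3) is present — its section is the full 16.5×19.5 rectangle (area 321.75 mm²); Combining (union): the 16.5×19.5 cube at (11, 3) lies entirely inside the 29×23.5 cube, so the union is just the 29×23.5 cube — area = 681.50 mm²; the cylinder at (4.5, 10.5): section is a regular 16-gon, circumradius r=9 (area = (16/2)·9.000²·sin(360°/16) = 247.98 mm²); Subtracting the remaining from the first: starting from the result so far (681.50 mm²), the r=9 cylinder at (4.5, 10.5) partially overlaps it — only the 200.44 mm² overlap (of its 247.98 mm²) is removed, clipping the outline — area = 481.06 mm²; (whole slice rotated 45° about Z — lengths, areas and connectivity unchanged). So its area = 481.06 mm². Layer 102 (z = 12.24): the cube is not intersected at this z (z outside [0, 12]); the cube at (11, 3) (footprint 16.5×19.5) is included at this height (area 321.75 mm²); Taking the union: only the 16.5×19.5 cube at (11, 3) is present, so the union is just that shape — area = 321.75 mm²; the r=9 cylinder at (4.5, 10.5) gives a regular 16-gon of circumradius 9 (constant along its height) (area = (16/2)·9.000²·sin(360°/16) = 247.98 mm²); Taking the first minus the rest: starting from that combined region (321.75 mm²), the r=9 cylinder at (4.5, 10.5) partially overlaps it — only the 19.79 mm² overlap (of its 247.98 mm²) is removed, clipping the outline — area = 301.96 mm²; (whole slice rotated 45° about Z — lengths, areas and connectivity unchanged). So its area = 301.96 mm². Layer 97 is larger (481.06 vs 301.96 mm²).

layer 97 (z = 11.64 mm)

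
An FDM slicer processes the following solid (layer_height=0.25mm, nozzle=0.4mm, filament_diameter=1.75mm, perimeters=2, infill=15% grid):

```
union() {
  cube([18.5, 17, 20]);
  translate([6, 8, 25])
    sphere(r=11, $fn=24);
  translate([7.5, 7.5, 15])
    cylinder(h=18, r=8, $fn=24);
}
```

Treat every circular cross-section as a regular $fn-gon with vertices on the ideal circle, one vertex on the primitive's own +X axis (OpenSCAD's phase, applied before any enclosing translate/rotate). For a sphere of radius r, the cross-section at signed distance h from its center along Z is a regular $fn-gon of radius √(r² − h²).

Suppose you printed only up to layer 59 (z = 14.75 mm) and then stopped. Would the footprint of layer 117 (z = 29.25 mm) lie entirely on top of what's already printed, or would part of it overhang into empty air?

Compare the two slices. At z = 14.75: the 18.5×17 cube contributes its full rectangle (area 314.50 mm²); the r=11 sphere at (6, 8) slices to a regular 24-gon of circumradius 3.992 (√(r²−h²) with h=10.25 from center) (area = (24/2)·3.992²·sin(360°/24) = 49.50 mm²); the cylinder at (7.5, 7.5) is absent (z outside [15, 33]); Combining (union): the r=11 sphere at (6, 8) lies entirely inside the 18.5×17 cube, so the union is just the 18.5×17 cube — area = 314.50 mm². At z = 29.25: the cube is absent (z outside [0, 20]); the r=11 sphere at (6, 8) slices to a regular 24-gon of circumradius 10.146 (√(r²−h²) with h=4.25 from center) (area = (24/2)·10.146²·sin(360°/24) = 319.71 mm²); the r=8 cylinder at (7.5, 7.5) gives a regular 24-gon of circumradius 8 (constant along its height) (area = (24/2)·8.000²·sin(360°/24) = 198.77 mm²); Combining (union): the r=8 cylinder at (7.5, 7.5) lies entirely inside the r=11 sphere at (6, 8), so the union is just the r=11 sphere at (6, 8) — area = 319.71 mm². Checking containment: at z = 29.25 the cross-section extends beyond the z = 14.75 cross-section by about 70.51 mm².

part overhangs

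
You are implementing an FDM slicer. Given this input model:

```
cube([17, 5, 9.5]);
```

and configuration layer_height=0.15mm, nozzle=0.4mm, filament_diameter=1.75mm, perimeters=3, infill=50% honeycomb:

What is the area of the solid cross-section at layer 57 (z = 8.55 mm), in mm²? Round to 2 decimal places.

85.00 mm²

At z = 8.55 mm: the 17×5 cube contributes its full rectangle (area 85.00 mm²). Overall, the cross-section is a single solid region. Net area = 85.00 mm².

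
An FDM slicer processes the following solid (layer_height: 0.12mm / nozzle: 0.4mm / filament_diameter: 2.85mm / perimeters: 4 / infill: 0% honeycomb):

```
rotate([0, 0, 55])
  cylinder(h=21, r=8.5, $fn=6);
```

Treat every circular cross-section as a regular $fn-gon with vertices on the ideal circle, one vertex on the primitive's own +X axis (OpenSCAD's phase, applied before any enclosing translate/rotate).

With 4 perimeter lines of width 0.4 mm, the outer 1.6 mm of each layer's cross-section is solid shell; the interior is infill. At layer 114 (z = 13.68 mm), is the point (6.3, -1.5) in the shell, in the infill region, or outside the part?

At z = 13.68 mm: the cylinder: section is a regular 6-gon, circumradius r=8.5; (rotated 55° about Z; rotation is an isometry so areas/perimeters/island counts are preserved). Overall, the cross-section is a single solid region. Undo the 55° rotation: the query point maps to (2.385, -6.021) in the un-rotated model frame. The nearest boundary edge runs (-4.25, -7.36)→(4.25, -7.36); distance from the point to it = 1.34 mm. The point is inside the cross-section, 1.34 mm from the nearest boundary — within the 1.6 mm shell band (4 × 0.4).

shell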